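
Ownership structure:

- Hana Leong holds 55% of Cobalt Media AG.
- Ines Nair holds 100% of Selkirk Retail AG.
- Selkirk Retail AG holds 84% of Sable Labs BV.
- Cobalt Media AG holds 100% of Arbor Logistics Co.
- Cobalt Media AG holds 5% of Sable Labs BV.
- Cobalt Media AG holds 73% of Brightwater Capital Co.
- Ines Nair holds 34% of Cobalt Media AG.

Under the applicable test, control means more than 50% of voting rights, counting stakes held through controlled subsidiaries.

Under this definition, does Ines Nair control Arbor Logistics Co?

Ines holds 100% of Selkirk, so Ines controls Selkirk.
Selkirk holds 84% of Sable, so Ines controls Sable.
Neither Ines nor any entity Ines controls holds any voting interest in Arbor.
So Ines does not control Arbor.

No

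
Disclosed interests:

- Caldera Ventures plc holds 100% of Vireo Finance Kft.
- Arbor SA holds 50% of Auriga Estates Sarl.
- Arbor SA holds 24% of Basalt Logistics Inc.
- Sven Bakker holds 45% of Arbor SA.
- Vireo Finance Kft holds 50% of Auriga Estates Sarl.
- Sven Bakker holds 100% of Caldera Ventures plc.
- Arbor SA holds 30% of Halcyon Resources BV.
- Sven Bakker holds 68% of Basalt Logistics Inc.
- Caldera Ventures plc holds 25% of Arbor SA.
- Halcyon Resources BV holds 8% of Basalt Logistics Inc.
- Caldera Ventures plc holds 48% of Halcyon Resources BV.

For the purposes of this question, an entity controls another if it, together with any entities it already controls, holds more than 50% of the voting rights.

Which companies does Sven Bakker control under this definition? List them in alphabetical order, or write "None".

Arbor SA, Auriga Estates Sarl, Basalt Logistics Inc, Caldera Ventures plc, Halcyon Resources BV, Vireo Finance Kft

Sven holds 100% of Caldera, so Sven controls Caldera.
Caldera holds 100% of Vireo, so Sven controls Vireo.
Caldera and Sven together hold 25% + 45% = 70% of Arbor, so Sven controls Arbor.
Caldera and Arbor together hold 48% + 30% = 78% of Halcyon, so Sven controls Halcyon.
Arbor and Vireo together hold 50% + 50% = 100% of Auriga, so Sven controls Auriga.
Halcyon and Arbor and Sven together hold 8% + 24% + 68% = 100% of Basalt, so Sven controls Basalt.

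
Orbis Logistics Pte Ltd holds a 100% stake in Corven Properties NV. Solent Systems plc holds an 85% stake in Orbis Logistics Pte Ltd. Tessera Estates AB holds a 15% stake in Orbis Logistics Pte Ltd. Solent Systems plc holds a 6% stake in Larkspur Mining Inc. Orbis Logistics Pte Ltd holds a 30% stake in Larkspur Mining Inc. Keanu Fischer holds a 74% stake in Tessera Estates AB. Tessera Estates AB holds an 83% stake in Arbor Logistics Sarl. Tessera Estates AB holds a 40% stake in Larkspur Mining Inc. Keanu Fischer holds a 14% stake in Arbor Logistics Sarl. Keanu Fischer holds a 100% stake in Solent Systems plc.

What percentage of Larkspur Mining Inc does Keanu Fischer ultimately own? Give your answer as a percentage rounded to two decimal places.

Keanu reaches Larkspur along 4 paths.
Via Solent → Orbis: 100% × 85% × 30% = 25.5%.
Via Tessera → Orbis: 74% × 15% × 30% = 3.33%.
Via Tessera: 74% × 40% = 29.6%.
Via Solent: 100% × 6% = 6%.
Total: 25.5% + 3.33% + 29.6% + 6% = 64.43%.

64.43%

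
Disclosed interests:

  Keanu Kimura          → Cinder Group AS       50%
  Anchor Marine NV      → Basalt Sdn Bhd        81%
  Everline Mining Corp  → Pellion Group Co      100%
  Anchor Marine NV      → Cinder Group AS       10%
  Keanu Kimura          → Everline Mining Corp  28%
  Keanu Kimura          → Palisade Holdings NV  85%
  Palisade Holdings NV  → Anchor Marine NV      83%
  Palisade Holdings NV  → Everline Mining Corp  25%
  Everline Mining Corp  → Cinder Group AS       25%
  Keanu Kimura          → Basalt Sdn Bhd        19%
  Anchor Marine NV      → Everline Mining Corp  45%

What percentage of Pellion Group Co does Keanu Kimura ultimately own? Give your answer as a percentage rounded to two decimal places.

81.00%

Keanu reaches Pellion along 3 paths.
Via Palisade → Anchor → Everline: 85% × 83% × 45% × 100% = 31.7475%.
Via Everline: 28% × 100% = 28%.
Via Palisade → Everline: 85% × 25% × 100% = 21.25%.
Total: 31.7475% + 28% + 21.25% = 80.9975%.
Rounded: 81.00%.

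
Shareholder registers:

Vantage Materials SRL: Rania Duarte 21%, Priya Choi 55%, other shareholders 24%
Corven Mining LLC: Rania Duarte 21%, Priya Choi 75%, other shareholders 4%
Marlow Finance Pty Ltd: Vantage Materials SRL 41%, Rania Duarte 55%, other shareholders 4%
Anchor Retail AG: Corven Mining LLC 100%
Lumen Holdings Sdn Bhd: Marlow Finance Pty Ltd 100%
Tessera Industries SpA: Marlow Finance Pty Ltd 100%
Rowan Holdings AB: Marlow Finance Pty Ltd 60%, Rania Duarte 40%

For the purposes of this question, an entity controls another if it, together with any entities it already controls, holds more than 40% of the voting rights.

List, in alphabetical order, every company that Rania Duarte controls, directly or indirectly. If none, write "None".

Lumen Holdings Sdn Bhd, Marlow Finance Pty Ltd, Rowan Holdings AB, Tessera Industries SpA

Rania holds 55% of Marlow, so Rania controls Marlow.
Marlow holds 100% of Lumen, so Rania controls Lumen.
Marlow holds 100% of Tessera, so Rania controls Tessera.
Marlow and Rania together hold 60% + 40% = 100% of Rowan, so Rania controls Rowan.
No other company's threshold is met.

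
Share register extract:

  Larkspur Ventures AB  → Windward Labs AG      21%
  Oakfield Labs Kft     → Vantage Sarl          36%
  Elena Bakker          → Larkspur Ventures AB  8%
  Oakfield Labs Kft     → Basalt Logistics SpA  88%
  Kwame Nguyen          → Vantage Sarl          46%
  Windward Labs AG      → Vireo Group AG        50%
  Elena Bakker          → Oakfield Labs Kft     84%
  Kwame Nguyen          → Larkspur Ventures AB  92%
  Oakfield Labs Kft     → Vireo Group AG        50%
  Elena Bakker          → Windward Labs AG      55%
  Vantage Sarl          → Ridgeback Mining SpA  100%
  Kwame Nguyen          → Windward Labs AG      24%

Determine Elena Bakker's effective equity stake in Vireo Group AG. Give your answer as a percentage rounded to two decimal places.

Elena reaches Vireo along 3 paths.
Via Windward: 55% × 50% = 27.5%.
Via Larkspur → Windward: 8% × 21% × 50% = 0.84%.
Via Oakfield: 84% × 50% = 42%.
Total: 27.5% + 0.84% + 42% = 70.34%.

70.34%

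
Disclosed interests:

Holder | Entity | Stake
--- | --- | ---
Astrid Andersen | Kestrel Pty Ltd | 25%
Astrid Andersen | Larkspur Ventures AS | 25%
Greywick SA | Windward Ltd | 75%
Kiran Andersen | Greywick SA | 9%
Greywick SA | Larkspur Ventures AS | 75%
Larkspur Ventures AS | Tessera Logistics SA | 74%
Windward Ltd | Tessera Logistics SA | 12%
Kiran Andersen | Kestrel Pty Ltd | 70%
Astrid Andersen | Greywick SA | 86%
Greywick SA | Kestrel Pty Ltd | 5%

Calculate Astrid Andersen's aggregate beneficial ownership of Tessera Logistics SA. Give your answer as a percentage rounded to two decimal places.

Astrid reaches Tessera along 3 paths.
Via Greywick → Windward: 86% × 75% × 12% = 7.74%.
Via Greywick → Larkspur: 86% × 75% × 74% = 47.73%.
Via Larkspur: 25% × 74% = 18.5%.
Total: 7.74% + 47.73% + 18.5% = 73.97%.

73.97%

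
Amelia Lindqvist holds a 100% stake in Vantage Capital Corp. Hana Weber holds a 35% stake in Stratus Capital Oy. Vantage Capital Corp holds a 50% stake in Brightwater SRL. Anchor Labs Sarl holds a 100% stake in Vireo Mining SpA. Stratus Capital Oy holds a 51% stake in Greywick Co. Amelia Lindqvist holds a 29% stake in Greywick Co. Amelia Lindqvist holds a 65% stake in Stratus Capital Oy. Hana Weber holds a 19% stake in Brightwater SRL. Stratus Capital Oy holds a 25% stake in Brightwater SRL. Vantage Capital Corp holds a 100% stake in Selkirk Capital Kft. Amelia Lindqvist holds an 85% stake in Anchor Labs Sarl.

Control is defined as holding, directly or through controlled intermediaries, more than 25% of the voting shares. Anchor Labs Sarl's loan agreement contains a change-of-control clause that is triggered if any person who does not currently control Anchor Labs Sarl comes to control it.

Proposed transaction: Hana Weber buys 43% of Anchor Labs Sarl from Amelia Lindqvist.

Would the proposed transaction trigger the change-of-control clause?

The purchase adds only to Hana's holdings (Amelia's stake shrinks), so Hana is the only person who could newly come to control Anchor.
Hana holds 35% of Stratus, so Hana controls Stratus.
Stratus and Hana together hold 25% + 19% = 44% of Brightwater, so Hana controls Brightwater.
Stratus holds 51% of Greywick, so Hana controls Greywick.
Neither Hana nor any entity Hana controls holds any voting interest in Anchor.
So before the transaction, Hana does not control Anchor.
After the purchase, Hana holds 43% of Anchor directly, and Amelia's stake falls to 42%.
Hana holds 43% of Anchor, so Hana controls Anchor.
Hana did not control Anchor before and does after, so the clause is triggered.

Yes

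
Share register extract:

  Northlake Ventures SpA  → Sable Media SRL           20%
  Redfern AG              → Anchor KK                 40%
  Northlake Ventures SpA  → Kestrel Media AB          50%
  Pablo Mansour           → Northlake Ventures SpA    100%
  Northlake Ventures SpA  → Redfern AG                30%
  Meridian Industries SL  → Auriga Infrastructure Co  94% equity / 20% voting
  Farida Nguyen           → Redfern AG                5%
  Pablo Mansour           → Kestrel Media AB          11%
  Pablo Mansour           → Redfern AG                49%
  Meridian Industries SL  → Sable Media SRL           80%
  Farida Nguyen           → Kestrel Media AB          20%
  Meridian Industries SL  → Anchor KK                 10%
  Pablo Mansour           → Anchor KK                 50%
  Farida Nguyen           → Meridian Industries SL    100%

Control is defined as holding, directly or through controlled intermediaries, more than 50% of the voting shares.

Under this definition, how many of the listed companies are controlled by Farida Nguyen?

2

Farida holds 100% of Meridian, so Farida controls Meridian.
Meridian holds 80% of Sable, so Farida controls Sable.
No other company's threshold is met.
Farida controls 2 companies.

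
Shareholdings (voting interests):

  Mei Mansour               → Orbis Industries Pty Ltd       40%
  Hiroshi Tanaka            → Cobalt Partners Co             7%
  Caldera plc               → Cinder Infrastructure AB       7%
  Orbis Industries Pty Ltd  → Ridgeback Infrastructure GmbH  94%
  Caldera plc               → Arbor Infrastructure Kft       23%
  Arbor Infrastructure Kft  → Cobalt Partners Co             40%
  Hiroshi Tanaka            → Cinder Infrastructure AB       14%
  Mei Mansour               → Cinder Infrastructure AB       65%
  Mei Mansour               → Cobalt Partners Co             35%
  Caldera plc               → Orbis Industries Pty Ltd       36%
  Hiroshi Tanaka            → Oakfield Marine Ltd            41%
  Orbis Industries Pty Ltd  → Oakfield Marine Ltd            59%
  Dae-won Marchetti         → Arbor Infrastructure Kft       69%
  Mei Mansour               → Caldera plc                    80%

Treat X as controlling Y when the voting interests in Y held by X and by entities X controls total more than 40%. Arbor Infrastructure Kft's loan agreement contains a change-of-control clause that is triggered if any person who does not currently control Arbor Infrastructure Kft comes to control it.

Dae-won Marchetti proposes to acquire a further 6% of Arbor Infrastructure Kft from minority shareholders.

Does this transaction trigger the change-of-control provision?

No

The purchase changes only Dae-won's holdings, so Dae-won is the only person who could newly come to control Arbor.
Dae-won holds 69% of Arbor, so Dae-won controls Arbor.
So Dae-won already controls Arbor before the transaction.
After the purchase, Dae-won's direct stake in Arbor rises to 69% + 6% = 75%.
Dae-won controlled Arbor already, so this is not a new person acquiring control; every other person's position is unchanged or reduced.
No new person acquires control, so the clause is not triggered.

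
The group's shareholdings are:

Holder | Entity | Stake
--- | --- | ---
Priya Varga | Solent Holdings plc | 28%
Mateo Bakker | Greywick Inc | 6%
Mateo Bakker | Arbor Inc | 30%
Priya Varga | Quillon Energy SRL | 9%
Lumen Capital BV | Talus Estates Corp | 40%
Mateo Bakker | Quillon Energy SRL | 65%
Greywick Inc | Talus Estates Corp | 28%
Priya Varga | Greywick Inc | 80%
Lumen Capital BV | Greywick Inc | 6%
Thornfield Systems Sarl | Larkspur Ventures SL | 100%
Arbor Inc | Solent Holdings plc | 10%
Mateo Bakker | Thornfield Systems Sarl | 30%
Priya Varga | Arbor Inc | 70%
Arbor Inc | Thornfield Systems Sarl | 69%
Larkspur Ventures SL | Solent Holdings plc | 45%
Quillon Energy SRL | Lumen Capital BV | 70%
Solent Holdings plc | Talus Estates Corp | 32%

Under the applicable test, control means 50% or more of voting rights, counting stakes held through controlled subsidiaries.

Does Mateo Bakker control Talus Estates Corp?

Mateo holds 65% of Quillon, so Mateo controls Quillon.
Quillon holds 70% of Lumen, so Mateo controls Lumen.
In Talus, Mateo's side holds only 40%, not ≥ 50%.
So Mateo does not control Talus.

No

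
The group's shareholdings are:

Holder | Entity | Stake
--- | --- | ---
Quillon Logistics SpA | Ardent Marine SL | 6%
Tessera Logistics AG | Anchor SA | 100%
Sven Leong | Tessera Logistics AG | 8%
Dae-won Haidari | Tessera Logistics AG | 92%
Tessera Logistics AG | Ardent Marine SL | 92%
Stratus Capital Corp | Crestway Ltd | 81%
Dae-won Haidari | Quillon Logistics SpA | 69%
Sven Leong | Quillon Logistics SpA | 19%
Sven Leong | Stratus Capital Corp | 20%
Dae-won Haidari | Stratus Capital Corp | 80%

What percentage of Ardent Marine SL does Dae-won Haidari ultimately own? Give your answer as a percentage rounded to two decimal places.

88.78%

Dae-won reaches Ardent along 2 paths.
Via Tessera: 92% × 92% = 84.64%.
Via Quillon: 69% × 6% = 4.14%.
Total: 84.64% + 4.14% = 88.78%.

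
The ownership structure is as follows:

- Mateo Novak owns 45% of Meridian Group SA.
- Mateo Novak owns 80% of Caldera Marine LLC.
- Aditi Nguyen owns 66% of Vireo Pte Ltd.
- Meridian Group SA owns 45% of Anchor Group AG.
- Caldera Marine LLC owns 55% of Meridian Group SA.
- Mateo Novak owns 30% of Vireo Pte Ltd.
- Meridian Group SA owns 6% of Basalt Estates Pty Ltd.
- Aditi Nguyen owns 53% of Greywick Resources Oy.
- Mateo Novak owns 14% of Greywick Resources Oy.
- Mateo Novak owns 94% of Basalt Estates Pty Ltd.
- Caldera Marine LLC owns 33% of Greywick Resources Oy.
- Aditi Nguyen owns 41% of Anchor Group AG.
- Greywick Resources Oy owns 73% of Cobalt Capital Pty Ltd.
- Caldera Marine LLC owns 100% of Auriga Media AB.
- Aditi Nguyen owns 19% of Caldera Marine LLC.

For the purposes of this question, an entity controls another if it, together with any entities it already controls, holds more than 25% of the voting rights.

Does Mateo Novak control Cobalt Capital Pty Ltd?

Yes

Mateo holds 80% of Caldera, so Mateo controls Caldera.
Caldera and Mateo together hold 33% + 14% = 47% of Greywick, so Mateo controls Greywick.
Greywick holds 73% of Cobalt, so Mateo controls Cobalt.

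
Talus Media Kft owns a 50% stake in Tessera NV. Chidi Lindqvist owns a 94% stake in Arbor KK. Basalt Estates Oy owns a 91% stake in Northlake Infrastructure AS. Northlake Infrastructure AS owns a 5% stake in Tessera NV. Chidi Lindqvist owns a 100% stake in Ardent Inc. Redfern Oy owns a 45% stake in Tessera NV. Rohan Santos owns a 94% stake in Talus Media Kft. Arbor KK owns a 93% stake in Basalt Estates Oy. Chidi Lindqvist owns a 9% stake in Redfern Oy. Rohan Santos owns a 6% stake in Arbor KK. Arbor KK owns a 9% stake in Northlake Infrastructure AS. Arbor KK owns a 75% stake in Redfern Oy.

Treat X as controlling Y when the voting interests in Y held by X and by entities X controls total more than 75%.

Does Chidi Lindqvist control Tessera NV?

No

Chidi holds 94% of Arbor, so Chidi controls Arbor.
Arbor and Chidi together hold 75% + 9% = 84% of Redfern, so Chidi controls Redfern.
Arbor holds 93% of Basalt, so Chidi controls Basalt.
Arbor and Basalt together hold 9% + 91% = 100% of Northlake, so Chidi controls Northlake.
Chidi holds 100% of Ardent, so Chidi controls Ardent.
In Tessera, Chidi's side holds only 5% + 45% = 50%, not > 75%.
So Chidi does not control Tessera.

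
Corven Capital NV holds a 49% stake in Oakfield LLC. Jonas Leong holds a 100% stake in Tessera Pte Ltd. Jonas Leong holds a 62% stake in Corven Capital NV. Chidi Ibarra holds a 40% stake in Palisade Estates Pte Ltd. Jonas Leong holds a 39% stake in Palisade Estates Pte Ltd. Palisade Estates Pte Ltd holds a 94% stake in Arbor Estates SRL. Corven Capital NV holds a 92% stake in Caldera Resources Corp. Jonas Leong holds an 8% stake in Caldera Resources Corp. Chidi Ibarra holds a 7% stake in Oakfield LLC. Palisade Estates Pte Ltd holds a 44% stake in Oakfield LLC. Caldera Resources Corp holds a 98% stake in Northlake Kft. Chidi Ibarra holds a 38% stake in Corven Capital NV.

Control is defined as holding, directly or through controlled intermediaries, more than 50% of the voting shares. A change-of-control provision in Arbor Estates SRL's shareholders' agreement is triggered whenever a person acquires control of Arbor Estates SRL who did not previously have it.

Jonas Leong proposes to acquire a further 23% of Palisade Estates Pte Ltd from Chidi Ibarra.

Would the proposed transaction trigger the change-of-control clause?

Yes

The purchase adds only to Jonas's holdings (Chidi's stake shrinks), so Jonas is the only person who could newly come to control Arbor.
Jonas holds 62% of Corven, so Jonas controls Corven.
Jonas holds 100% of Tessera, so Jonas controls Tessera.
Corven and Jonas together hold 92% + 8% = 100% of Caldera, so Jonas controls Caldera.
Caldera holds 98% of Northlake, so Jonas controls Northlake.
Neither Jonas nor any entity Jonas controls holds any voting interest in Arbor.
So before the transaction, Jonas does not control Arbor.
After the purchase, Jonas's direct stake in Palisade rises to 39% + 23% = 62%, and Chidi's stake falls to 17%.
Jonas holds 62% of Palisade, so Jonas controls Palisade.
Palisade holds 94% of Arbor, so Jonas controls Arbor.
Jonas did not control Arbor before and does after, so the clause is triggered.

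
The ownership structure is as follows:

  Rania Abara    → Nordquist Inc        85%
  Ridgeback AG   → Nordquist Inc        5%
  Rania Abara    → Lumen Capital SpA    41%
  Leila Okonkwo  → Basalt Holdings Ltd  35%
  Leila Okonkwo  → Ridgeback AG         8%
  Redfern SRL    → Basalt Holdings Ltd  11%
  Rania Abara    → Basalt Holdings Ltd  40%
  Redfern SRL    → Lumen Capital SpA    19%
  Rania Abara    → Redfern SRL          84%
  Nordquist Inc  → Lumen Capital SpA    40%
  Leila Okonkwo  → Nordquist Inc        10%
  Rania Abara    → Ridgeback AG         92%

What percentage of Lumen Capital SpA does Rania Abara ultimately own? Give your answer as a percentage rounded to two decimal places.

Rania reaches Lumen along 4 paths.
Direct stake: 41% = 41%.
Via Redfern: 84% × 19% = 15.96%.
Via Ridgeback → Nordquist: 92% × 5% × 40% = 1.84%.
Via Nordquist: 85% × 40% = 34%.
Total: 41% + 15.96% + 1.84% + 34% = 92.8%.
Rounded: 92.80%.

92.80%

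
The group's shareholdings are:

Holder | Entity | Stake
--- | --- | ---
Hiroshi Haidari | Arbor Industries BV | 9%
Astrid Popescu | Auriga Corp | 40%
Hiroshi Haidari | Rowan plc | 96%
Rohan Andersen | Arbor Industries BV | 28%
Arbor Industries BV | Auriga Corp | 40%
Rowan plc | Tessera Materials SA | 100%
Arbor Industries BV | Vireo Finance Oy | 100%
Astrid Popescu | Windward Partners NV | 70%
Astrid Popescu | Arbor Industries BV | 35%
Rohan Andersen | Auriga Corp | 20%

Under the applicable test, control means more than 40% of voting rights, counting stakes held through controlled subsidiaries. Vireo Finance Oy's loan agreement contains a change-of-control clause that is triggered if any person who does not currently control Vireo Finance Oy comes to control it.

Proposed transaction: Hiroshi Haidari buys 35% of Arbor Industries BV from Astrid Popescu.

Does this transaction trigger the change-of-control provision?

The purchase adds only to Hiroshi's holdings (Astrid's stake shrinks), so Hiroshi is the only person who could newly come to control Vireo.
Hiroshi holds 96% of Rowan, so Hiroshi controls Rowan.
Rowan holds 100% of Tessera, so Hiroshi controls Tessera.
Neither Hiroshi nor any entity Hiroshi controls holds any voting interest in Vireo.
So before the transaction, Hiroshi does not control Vireo.
After the purchase, Hiroshi's direct stake in Arbor rises to 9% + 35% = 44%, and Astrid's stake falls to 0%.
Hiroshi holds 44% of Arbor, so Hiroshi controls Arbor.
Arbor holds 100% of Vireo, so Hiroshi controls Vireo.
Hiroshi did not control Vireo before and does after, so the clause is triggered.

Yes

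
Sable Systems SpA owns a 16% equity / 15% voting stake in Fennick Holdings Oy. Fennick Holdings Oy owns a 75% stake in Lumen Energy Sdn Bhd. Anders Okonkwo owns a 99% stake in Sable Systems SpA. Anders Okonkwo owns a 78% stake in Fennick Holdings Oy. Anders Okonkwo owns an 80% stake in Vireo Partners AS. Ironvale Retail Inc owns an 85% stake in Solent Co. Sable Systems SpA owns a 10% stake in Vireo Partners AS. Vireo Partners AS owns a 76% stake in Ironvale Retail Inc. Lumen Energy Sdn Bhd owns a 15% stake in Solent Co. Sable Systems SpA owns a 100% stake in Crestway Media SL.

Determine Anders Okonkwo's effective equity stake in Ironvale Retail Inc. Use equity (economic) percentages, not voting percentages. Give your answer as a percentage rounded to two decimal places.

68.32%

Anders reaches Ironvale along 2 paths.
Via Sable → Vireo: 99% × 10% × 76% = 7.524%.
Via Vireo: 80% × 76% = 60.8%.
Total: 7.524% + 60.8% = 68.324%.
Rounded: 68.32%.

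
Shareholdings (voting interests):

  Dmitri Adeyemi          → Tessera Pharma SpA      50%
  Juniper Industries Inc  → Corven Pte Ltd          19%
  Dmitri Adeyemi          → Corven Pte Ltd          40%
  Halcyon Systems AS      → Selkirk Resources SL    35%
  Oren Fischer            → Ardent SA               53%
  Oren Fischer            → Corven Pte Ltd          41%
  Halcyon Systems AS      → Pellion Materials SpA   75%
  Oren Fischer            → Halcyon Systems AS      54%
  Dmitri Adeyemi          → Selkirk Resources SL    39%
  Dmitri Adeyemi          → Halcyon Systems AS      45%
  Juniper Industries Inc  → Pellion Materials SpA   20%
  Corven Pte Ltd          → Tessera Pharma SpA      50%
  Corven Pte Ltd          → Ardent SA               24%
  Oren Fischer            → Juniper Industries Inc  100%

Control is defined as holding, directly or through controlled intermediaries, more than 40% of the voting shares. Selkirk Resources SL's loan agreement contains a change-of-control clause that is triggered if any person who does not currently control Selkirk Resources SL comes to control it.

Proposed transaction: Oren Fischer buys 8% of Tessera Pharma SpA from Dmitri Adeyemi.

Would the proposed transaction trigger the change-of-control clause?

The purchase adds only to Oren's holdings (Dmitri's stake shrinks), so Oren is the only person who could newly come to control Selkirk.
Oren holds 54% of Halcyon, so Oren controls Halcyon.
Oren holds 100% of Juniper, so Oren controls Juniper.
Juniper and Oren together hold 19% + 41% = 60% of Corven, so Oren controls Corven.
Corven and Oren together hold 24% + 53% = 77% of Ardent, so Oren controls Ardent.
Halcyon and Juniper together hold 75% + 20% = 95% of Pellion, so Oren controls Pellion.
Corven holds 50% of Tessera, so Oren controls Tessera.
In Selkirk, Oren's side holds only 35%, not > 40%.
So before the transaction, Oren does not control Selkirk.
After the purchase, Oren holds 8% of Tessera directly, and Dmitri's stake falls to 42%.
Corven and Oren together hold 50% + 8% = 58% of Tessera, so Oren controls Tessera.
After the transaction, Oren's side holds 35% of Selkirk, not > 40%, so Oren still does not control Selkirk.
No new person acquires control, so the clause is not triggered.

No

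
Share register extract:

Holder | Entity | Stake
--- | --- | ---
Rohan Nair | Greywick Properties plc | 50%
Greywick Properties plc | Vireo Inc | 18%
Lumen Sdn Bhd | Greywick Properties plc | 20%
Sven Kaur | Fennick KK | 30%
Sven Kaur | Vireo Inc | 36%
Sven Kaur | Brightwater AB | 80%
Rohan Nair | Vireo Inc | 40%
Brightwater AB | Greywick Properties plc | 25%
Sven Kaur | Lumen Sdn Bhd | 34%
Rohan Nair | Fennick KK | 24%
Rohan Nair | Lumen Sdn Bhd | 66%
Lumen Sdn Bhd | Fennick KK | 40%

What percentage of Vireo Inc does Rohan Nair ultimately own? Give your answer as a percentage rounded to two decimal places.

Rohan reaches Vireo along 3 paths.
Direct stake: 40% = 40%.
Via Greywick: 50% × 18% = 9%.
Via Lumen → Greywick: 66% × 20% × 18% = 2.376%.
Total: 40% + 9% + 2.376% = 51.376%.
Rounded: 51.38%.

51.38%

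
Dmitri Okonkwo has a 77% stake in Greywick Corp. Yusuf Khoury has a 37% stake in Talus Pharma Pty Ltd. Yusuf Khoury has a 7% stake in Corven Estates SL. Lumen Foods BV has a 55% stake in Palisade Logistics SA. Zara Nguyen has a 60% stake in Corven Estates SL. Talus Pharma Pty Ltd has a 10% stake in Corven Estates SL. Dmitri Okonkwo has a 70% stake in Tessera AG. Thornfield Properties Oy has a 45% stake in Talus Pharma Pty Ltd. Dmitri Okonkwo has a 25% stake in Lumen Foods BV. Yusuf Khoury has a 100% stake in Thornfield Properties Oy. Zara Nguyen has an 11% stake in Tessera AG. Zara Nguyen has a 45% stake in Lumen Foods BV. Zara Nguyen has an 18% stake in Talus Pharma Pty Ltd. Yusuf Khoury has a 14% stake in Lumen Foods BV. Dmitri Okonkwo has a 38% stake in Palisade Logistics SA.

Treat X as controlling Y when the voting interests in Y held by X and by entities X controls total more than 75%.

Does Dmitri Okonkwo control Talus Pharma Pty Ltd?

Dmitri holds 77% of Greywick, so Dmitri controls Greywick.
Neither Dmitri nor any entity Dmitri controls holds any voting interest in Talus.
So Dmitri does not control Talus.

No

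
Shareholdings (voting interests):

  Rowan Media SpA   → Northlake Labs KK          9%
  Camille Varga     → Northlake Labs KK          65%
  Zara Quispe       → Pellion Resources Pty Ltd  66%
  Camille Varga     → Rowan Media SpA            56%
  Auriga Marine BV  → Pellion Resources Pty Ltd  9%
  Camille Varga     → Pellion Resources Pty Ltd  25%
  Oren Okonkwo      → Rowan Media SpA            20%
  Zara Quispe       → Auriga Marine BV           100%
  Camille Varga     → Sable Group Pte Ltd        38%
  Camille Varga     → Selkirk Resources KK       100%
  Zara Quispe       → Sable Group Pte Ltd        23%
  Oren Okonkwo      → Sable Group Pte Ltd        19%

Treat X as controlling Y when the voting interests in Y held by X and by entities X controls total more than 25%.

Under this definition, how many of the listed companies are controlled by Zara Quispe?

2

Zara holds 100% of Auriga, so Zara controls Auriga.
Auriga and Zara together hold 9% + 66% = 75% of Pellion, so Zara controls Pellion.
No other company's threshold is met.
Zara controls 2 companies.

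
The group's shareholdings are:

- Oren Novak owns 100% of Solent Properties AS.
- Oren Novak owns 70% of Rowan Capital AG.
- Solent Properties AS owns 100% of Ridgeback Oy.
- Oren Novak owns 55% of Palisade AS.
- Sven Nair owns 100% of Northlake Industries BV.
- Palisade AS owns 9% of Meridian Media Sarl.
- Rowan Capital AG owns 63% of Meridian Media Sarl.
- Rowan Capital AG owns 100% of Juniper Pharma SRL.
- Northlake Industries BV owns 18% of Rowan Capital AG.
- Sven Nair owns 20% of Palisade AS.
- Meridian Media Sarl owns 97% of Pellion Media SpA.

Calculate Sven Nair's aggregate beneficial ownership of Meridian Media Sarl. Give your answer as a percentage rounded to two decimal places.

Sven reaches Meridian along 2 paths.
Via Palisade: 20% × 9% = 1.8%.
Via Northlake → Rowan: 100% × 18% × 63% = 11.34%.
Total: 1.8% + 11.34% = 13.14%.

13.14%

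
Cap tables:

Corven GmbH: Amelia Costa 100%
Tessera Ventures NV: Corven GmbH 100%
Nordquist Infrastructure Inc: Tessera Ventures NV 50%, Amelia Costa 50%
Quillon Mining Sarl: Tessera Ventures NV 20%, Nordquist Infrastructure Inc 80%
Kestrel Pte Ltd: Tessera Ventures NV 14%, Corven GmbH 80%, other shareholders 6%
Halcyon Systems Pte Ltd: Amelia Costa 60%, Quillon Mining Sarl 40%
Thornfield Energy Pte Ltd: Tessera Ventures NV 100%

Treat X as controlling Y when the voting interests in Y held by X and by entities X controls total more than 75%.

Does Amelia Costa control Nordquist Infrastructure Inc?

Yes

Amelia holds 100% of Corven, so Amelia controls Corven.
Corven holds 100% of Tessera, so Amelia controls Tessera.
Tessera and Amelia together hold 50% + 50% = 100% of Nordquist, so Amelia controls Nordquist.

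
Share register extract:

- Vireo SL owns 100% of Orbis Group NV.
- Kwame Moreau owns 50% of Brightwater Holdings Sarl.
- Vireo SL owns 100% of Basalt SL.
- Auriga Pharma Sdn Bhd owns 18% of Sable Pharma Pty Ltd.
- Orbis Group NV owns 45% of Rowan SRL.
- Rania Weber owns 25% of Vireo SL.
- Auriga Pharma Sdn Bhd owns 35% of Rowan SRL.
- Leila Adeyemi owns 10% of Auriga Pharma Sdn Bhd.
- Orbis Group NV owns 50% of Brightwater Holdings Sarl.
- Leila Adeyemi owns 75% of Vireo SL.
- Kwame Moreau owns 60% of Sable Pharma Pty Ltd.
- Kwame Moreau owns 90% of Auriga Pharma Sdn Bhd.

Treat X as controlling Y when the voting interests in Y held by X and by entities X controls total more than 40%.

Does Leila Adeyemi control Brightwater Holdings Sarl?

Leila holds 75% of Vireo, so Leila controls Vireo.
Vireo holds 100% of Orbis, so Leila controls Orbis.
Orbis holds 50% of Brightwater, so Leila controls Brightwater.

Yes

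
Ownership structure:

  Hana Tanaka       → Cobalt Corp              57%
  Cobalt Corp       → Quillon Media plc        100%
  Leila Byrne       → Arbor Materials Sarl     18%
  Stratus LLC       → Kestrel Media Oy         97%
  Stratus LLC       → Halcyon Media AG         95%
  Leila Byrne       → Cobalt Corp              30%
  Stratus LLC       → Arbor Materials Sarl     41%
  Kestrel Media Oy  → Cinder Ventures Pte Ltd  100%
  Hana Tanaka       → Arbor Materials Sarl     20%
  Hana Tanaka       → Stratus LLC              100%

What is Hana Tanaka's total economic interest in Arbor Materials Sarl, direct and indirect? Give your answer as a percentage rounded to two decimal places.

61.00%

Hana reaches Arbor along 2 paths.
Via Stratus: 100% × 41% = 41%.
Direct stake: 20% = 20%.
Total: 41% + 20% = 61%.
Rounded: 61.00%.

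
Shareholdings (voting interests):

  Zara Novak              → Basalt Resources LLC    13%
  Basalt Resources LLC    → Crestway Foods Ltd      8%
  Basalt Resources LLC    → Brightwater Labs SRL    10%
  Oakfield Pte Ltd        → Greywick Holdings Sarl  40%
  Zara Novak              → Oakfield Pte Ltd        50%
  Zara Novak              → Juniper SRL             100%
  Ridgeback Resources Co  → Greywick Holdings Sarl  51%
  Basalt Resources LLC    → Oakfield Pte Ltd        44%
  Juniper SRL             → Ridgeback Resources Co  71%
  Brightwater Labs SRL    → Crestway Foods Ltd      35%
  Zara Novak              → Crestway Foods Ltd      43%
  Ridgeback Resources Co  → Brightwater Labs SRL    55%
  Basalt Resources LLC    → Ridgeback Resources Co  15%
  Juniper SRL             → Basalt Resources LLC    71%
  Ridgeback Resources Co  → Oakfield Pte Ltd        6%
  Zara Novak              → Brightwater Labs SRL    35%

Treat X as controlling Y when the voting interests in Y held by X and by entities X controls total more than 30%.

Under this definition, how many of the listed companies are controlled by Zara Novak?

Zara holds 100% of Juniper, so Zara controls Juniper.
Zara and Juniper together hold 13% + 71% = 84% of Basalt, so Zara controls Basalt.
Basalt and Juniper together hold 15% + 71% = 86% of Ridgeback, so Zara controls Ridgeback.
Ridgeback and Basalt and Zara together hold 55% + 10% + 35% = 100% of Brightwater, so Zara controls Brightwater.
Ridgeback and Basalt and Zara together hold 6% + 44% + 50% = 100% of Oakfield, so Zara controls Oakfield.
Ridgeback and Oakfield together hold 51% + 40% = 91% of Greywick, so Zara controls Greywick.
Brightwater and Basalt and Zara together hold 35% + 8% + 43% = 86% of Crestway, so Zara controls Crestway.
Zara controls 7 companies.

7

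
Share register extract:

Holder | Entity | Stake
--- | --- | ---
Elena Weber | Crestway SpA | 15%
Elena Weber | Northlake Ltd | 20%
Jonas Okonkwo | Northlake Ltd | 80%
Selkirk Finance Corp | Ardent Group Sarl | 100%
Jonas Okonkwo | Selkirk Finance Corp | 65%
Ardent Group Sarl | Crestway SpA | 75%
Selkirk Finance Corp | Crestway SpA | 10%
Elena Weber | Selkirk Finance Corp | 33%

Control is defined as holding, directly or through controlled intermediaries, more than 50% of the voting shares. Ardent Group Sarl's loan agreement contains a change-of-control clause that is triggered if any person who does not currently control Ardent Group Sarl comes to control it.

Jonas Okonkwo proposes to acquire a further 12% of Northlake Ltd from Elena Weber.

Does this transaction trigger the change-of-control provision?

The purchase adds only to Jonas's holdings (Elena's stake shrinks), so Jonas is the only person who could newly come to control Ardent.
Jonas holds 65% of Selkirk, so Jonas controls Selkirk.
Selkirk holds 100% of Ardent, so Jonas controls Ardent.
So Jonas already controls Ardent before the transaction.
After the purchase, Jonas's direct stake in Northlake rises to 80% + 12% = 92%, and Elena's stake falls to 8%.
Jonas controlled Ardent already, so this is not a new person acquiring control; every other person's position is unchanged or reduced.
No new person acquires control, so the clause is not triggered.

No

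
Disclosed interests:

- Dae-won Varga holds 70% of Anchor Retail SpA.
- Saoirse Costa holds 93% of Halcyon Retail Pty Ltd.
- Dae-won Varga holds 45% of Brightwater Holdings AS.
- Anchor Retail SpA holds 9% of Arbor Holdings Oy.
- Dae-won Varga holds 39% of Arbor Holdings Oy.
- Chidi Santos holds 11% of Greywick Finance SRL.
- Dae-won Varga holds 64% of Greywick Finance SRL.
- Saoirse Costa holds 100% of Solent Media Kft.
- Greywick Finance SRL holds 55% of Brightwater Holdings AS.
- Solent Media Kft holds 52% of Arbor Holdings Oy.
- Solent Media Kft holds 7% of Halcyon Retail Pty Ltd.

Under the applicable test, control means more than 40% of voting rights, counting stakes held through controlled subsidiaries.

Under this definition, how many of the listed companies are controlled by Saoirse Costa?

3

Saoirse holds 100% of Solent, so Saoirse controls Solent.
Solent and Saoirse together hold 7% + 93% = 100% of Halcyon, so Saoirse controls Halcyon.
Solent holds 52% of Arbor, so Saoirse controls Arbor.
No other company's threshold is met.
Saoirse controls 3 companies.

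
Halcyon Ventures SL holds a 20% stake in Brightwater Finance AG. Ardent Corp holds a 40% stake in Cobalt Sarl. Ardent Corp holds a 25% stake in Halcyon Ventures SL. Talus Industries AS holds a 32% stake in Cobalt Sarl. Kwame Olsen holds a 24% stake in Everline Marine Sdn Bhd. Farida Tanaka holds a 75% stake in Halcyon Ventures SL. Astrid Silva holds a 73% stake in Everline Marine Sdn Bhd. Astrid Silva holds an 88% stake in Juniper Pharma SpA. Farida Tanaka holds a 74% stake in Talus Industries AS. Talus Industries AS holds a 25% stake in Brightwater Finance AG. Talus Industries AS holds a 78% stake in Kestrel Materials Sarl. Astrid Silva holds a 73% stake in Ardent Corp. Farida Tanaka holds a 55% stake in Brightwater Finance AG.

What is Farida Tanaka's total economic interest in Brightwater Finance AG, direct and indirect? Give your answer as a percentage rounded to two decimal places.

88.50%

Farida reaches Brightwater along 3 paths.
Via Halcyon: 75% × 20% = 15%.
Via Talus: 74% × 25% = 18.5%.
Direct stake: 55% = 55%.
Total: 15% + 18.5% + 55% = 88.5%.
Rounded: 88.50%.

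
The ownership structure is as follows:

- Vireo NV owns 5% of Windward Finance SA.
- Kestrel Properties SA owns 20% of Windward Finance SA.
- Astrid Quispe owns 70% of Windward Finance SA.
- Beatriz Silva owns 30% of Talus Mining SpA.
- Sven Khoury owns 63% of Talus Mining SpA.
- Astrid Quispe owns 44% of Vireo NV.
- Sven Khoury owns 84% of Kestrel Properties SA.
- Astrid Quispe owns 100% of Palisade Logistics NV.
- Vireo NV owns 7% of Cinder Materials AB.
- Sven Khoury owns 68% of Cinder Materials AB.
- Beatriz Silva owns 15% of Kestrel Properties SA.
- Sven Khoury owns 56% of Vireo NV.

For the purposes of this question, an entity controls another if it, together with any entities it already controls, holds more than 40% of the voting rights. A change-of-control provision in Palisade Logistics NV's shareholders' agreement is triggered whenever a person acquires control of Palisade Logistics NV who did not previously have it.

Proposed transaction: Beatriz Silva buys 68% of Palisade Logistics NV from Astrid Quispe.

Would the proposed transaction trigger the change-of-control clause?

Yes

The purchase adds only to Beatriz's holdings (Astrid's stake shrinks), so Beatriz is the only person who could newly come to control Palisade.
Beatriz's largest direct stake is 30% in Talus, which does not meet the threshold, so Beatriz controls no company.
Neither Beatriz nor any entity Beatriz controls holds any voting interest in Palisade.
So before the transaction, Beatriz does not control Palisade.
After the purchase, Beatriz holds 68% of Palisade directly, and Astrid's stake falls to 32%.
Beatriz holds 68% of Palisade, so Beatriz controls Palisade.
Beatriz did not control Palisade before and does after, so the clause is triggered.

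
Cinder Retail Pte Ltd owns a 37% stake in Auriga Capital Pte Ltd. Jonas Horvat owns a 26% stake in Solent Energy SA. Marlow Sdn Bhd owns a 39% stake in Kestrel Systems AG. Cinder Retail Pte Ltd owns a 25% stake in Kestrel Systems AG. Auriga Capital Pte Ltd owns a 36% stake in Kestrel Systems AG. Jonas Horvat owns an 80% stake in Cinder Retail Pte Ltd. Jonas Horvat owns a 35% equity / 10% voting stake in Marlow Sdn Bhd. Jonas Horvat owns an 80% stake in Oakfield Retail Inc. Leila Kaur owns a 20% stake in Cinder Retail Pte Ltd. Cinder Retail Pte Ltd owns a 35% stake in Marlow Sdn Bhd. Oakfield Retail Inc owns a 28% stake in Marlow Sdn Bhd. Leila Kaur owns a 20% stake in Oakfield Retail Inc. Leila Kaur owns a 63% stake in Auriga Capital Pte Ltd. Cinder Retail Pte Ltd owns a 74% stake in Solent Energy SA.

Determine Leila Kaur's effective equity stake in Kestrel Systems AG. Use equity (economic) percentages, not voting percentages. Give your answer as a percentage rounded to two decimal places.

Leila reaches Kestrel along 5 paths.
Via Cinder → Marlow: 20% × 35% × 39% = 2.73%.
Via Oakfield → Marlow: 20% × 28% × 39% = 2.184%.
Via Cinder: 20% × 25% = 5%.
Via Auriga: 63% × 36% = 22.68%.
Via Cinder → Auriga: 20% × 37% × 36% = 2.664%.
Total: 2.73% + 2.184% + 5% + 22.68% + 2.664% = 35.258%.
Rounded: 35.26%.

35.26%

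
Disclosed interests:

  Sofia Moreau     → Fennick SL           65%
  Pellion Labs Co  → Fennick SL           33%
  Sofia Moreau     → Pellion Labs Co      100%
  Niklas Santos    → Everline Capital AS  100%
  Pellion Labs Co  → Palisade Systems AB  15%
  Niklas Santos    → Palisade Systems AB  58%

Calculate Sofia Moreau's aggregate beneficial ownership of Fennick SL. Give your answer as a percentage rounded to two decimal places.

98.00%

Sofia reaches Fennick along 2 paths.
Direct stake: 65% = 65%.
Via Pellion: 100% × 33% = 33%.
Total: 65% + 33% = 98%.
Rounded: 98.00%.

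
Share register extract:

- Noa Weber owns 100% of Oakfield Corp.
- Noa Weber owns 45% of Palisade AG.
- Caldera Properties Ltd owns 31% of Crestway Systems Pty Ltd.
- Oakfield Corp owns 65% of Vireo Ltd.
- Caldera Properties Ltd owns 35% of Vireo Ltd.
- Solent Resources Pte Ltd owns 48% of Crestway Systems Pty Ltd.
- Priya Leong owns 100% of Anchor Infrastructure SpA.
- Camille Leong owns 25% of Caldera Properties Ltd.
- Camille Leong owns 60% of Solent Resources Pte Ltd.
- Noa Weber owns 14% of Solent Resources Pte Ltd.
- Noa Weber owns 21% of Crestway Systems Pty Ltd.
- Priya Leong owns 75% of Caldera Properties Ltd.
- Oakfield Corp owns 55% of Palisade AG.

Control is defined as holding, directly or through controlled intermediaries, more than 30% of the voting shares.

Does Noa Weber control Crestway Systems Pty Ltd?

No

Noa holds 100% of Oakfield, so Noa controls Oakfield.
Noa and Oakfield together hold 45% + 55% = 100% of Palisade, so Noa controls Palisade.
Oakfield holds 65% of Vireo, so Noa controls Vireo.
In Crestway, Noa's side holds only 21%, not > 30%.
So Noa does not control Crestway.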